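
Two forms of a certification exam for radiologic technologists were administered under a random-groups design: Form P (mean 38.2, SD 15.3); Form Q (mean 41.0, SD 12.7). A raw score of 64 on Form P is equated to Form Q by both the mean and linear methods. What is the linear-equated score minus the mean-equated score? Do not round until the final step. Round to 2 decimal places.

-4.38

Mean-equated: 64 + (41.0 − 38.2) = 66.80
Linear-equated: (12.7/15.3)(64 − 38.2) + 41.0 = 62.416
Difference = 62.416 − 66.80 = -4.38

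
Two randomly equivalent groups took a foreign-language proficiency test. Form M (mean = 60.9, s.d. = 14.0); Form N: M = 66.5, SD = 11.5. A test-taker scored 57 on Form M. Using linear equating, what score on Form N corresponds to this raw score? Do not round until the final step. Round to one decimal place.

Linear equating: y = (SD_Y/SD_X)(x − M_X) + M_Y
y = (11.5/14.0)(57 − 60.9) + 66.5
y = 0.821429 × -3.9 + 66.5 = -3.2036 + 66.5 = 63.3

63.3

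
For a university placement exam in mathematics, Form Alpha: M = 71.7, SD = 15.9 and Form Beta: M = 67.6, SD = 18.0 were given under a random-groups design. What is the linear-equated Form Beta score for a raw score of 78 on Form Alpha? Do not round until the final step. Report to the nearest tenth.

74.7

Linear equating: y = (SD_Y/SD_X)(x − M_X) + M_Y
y = (18.0/15.9)(78 − 71.7) + 67.6
y = 1.132075 × 6.3 + 67.6 = 7.1321 + 67.6 = 74.7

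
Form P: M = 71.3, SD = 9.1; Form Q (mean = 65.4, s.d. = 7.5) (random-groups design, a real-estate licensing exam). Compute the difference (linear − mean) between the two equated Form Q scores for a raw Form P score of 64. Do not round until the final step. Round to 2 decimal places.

1.28

Mean-equated: 64 + (65.4 − 71.3) = 58.10
Linear-equated: (7.5/9.1)(64 − 71.3) + 65.4 = 59.384
Difference = 59.384 − 58.10 = 1.28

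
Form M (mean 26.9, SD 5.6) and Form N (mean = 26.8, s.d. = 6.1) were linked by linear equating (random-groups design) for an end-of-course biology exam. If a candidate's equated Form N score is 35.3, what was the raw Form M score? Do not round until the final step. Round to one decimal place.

Invert y = (SD_Y/SD_X)(x − M_X) + M_Y:
x = (SD_X/SD_Y)(y − M_Y) + M_X = (5.6/6.1)(35.3 − 26.8) + 26.9
x = 0.918033 × 8.500 + 26.9 = 34.7

34.7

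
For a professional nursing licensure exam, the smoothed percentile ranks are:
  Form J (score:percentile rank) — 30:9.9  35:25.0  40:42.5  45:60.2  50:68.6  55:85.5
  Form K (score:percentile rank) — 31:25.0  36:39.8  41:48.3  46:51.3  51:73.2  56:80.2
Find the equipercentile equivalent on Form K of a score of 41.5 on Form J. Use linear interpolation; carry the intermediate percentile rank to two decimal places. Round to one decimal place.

40.7

PR of 41.5 on Form J: 42.5 + (41.5 − 40)/(45 − 40) × (60.2 − 42.5) = 47.81
On Form K, PR 47.81 falls between score 36 (PR 39.8) and 41 (PR 48.3).
Interpolate: 36 + (47.81 − 39.8)/(48.3 − 39.8) × (41 − 36) = 40.7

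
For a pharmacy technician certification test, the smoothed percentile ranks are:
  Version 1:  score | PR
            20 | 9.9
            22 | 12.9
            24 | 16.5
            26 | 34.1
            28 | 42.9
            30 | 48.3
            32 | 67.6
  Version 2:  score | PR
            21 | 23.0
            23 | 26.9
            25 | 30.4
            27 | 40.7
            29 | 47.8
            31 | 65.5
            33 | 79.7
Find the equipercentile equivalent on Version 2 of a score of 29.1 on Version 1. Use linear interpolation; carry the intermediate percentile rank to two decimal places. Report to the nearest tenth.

28.5

PR of 29.1 on Version 1: 42.9 + (29.1 − 28)/(30 − 28) × (48.3 − 42.9) = 45.87
On Version 2, PR 45.87 falls between score 27 (PR 40.7) and 29 (PR 47.8).
Interpolate: 27 + (45.87 − 40.7)/(47.8 − 40.7) × (29 − 27) = 28.5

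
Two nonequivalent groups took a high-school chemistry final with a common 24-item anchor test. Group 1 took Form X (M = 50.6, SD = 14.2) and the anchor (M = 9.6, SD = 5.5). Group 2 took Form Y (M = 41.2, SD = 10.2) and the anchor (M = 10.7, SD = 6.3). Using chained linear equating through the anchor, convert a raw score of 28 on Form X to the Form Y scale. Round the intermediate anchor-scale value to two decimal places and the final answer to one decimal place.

25.3

Form X → anchor (Group 1): v = (5.5/14.2)(28 − 50.6) + 9.6 = 0.85
anchor → Form Y (Group 2): y = (10.2/6.3)(0.85 − 10.7) + 41.2 = 25.3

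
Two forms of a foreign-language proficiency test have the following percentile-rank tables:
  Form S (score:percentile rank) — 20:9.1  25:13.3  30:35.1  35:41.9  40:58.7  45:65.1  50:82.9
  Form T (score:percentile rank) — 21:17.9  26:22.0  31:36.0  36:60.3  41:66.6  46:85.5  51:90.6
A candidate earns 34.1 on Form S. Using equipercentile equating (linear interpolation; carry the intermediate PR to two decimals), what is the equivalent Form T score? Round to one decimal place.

32.0

PR of 34.1 on Form S: 35.1 + (34.1 − 30)/(35 − 30) × (41.9 − 35.1) = 40.68
On Form T, PR 40.68 falls between score 31 (PR 36.0) and 36 (PR 60.3).
Interpolate: 31 + (40.68 − 36.0)/(60.3 − 36.0) × (36 − 31) = 32.0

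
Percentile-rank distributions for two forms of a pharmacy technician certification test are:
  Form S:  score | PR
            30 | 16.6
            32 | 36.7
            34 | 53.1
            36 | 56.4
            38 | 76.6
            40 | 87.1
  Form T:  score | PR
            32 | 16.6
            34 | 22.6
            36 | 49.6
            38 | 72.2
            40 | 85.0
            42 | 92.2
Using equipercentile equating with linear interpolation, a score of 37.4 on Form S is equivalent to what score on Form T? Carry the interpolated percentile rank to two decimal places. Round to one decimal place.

PR of 37.4 on Form S: 56.4 + (37.4 − 36)/(38 − 36) × (76.6 − 56.4) = 70.54
On Form T, PR 70.54 falls between score 36 (PR 49.6) and 38 (PR 72.2).
Interpolate: 36 + (70.54 − 49.6)/(72.2 − 49.6) × (38 − 36) = 37.9

37.9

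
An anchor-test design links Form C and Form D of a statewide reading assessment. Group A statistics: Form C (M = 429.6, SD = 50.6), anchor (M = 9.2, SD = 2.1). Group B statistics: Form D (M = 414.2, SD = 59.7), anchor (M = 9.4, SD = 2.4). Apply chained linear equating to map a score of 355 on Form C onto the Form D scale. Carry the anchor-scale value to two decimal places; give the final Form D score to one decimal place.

Form C → anchor (Group A): v = (2.1/50.6)(355 − 429.6) + 9.2 = 6.10
anchor → Form D (Group B): y = (59.7/2.4)(6.10 − 9.4) + 414.2 = 332.1

332.1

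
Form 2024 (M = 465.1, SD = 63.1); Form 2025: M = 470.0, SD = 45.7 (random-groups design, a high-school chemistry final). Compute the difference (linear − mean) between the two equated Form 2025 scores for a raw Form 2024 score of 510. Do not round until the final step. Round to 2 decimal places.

-12.38

Mean-equated: 510 + (470.0 − 465.1) = 514.90
Linear-equated: (45.7/63.1)(510 − 465.1) + 470.0 = 502.519
Difference = 502.519 − 514.90 = -12.38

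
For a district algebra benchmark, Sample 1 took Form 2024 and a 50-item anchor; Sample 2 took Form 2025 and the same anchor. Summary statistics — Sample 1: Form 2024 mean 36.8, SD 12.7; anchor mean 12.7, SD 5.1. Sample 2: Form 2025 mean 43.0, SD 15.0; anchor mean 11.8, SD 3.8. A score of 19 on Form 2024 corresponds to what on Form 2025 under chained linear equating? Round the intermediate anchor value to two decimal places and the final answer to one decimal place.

18.3

Form 2024 → anchor (Sample 1): v = (5.1/12.7)(19 − 36.8) + 12.7 = 5.55
anchor → Form 2025 (Sample 2): y = (15.0/3.8)(5.55 − 11.8) + 43.0 = 18.3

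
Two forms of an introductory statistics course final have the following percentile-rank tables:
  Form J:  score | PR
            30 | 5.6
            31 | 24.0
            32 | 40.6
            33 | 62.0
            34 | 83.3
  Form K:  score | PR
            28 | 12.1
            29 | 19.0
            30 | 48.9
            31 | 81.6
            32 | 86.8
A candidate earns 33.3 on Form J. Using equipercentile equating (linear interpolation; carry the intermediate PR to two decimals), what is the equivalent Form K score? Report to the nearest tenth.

30.6

PR of 33.3 on Form J: 62.0 + (33.3 − 33)/(34 − 33) × (83.3 − 62.0) = 68.39
On Form K, PR 68.39 falls between score 30 (PR 48.9) and 31 (PR 81.6).
Interpolate: 30 + (68.39 − 48.9)/(81.6 − 48.9) × (31 − 30) = 30.6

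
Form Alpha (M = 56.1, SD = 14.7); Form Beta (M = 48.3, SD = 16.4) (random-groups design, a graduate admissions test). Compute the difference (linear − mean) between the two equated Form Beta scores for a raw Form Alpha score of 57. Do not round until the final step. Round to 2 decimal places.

Mean-equated: 57 + (48.3 − 56.1) = 49.20
Linear-equated: (16.4/14.7)(57 − 56.1) + 48.3 = 49.304
Difference = 49.304 − 49.20 = 0.10

0.10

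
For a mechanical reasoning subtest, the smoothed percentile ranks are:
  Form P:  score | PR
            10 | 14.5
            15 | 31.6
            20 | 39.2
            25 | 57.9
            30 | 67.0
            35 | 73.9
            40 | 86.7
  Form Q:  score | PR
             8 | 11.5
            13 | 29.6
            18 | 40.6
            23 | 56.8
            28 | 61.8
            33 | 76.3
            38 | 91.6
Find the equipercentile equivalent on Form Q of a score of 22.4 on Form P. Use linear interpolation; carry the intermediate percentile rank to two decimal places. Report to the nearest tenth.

PR of 22.4 on Form P: 39.2 + (22.4 − 20)/(25 − 20) × (57.9 − 39.2) = 48.18
On Form Q, PR 48.18 falls between score 18 (PR 40.6) and 23 (PR 56.8).
Interpolate: 18 + (48.18 − 40.6)/(56.8 − 40.6) × (23 − 18) = 20.3

20.3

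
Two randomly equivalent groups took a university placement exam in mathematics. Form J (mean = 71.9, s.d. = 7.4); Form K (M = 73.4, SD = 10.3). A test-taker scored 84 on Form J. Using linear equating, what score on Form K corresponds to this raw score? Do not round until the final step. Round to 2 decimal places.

Linear equating: y = (SD_Y/SD_X)(x − M_X) + M_Y
y = (10.3/7.4)(84 − 71.9) + 73.4
y = 1.391892 × 12.1 + 73.4 = 16.8419 + 73.4 = 90.24

90.24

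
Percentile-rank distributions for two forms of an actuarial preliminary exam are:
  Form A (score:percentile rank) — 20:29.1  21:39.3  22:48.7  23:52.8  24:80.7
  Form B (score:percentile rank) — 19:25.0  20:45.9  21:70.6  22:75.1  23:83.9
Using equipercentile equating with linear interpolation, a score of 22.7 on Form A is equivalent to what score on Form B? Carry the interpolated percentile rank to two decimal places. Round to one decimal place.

20.2

PR of 22.7 on Form A: 48.7 + (22.7 − 22)/(23 − 22) × (52.8 − 48.7) = 51.57
On Form B, PR 51.57 falls between score 20 (PR 45.9) and 21 (PR 70.6).
Interpolate: 20 + (51.57 − 45.9)/(70.6 − 45.9) × (21 − 20) = 20.2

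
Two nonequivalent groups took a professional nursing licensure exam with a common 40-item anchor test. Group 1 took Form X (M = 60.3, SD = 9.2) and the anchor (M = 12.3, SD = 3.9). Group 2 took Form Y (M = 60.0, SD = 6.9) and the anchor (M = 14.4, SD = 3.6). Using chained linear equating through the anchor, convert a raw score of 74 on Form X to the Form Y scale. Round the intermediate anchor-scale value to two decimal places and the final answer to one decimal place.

67.1

Form X → anchor (Group 1): v = (3.9/9.2)(74 − 60.3) + 12.3 = 18.11
anchor → Form Y (Group 2): y = (6.9/3.6)(18.11 − 14.4) + 60.0 = 67.1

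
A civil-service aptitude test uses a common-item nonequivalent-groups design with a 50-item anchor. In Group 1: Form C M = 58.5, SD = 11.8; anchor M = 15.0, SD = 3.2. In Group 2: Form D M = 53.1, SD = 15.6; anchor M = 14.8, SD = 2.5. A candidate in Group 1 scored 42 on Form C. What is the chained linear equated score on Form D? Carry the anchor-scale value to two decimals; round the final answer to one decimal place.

26.5

Form C → anchor (Group 1): v = (3.2/11.8)(42 − 58.5) + 15.0 = 10.53
anchor → Form D (Group 2): y = (15.6/2.5)(10.53 − 14.8) + 53.1 = 26.5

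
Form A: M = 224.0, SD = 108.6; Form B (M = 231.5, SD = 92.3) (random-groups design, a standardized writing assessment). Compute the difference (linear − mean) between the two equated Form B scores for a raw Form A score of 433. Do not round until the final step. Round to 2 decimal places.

-31.37

Mean-equated: 433 + (231.5 − 224.0) = 440.50
Linear-equated: (92.3/108.6)(433 − 224.0) + 231.5 = 409.131
Difference = 409.131 − 440.50 = -31.37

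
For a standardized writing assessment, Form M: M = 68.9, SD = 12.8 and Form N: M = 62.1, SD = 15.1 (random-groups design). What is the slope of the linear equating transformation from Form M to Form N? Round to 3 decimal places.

A = SD_Y / SD_X = 15.1 / 12.8 = 1.180

1.180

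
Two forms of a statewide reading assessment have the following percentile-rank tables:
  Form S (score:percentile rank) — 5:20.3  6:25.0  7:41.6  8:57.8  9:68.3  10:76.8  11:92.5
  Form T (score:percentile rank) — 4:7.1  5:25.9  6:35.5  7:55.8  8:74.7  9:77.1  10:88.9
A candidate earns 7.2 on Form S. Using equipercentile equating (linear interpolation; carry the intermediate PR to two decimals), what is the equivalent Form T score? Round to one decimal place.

6.5

PR of 7.2 on Form S: 41.6 + (7.2 − 7)/(8 − 7) × (57.8 − 41.6) = 44.84
On Form T, PR 44.84 falls between score 6 (PR 35.5) and 7 (PR 55.8).
Interpolate: 6 + (44.84 − 35.5)/(55.8 − 35.5) × (7 − 6) = 6.5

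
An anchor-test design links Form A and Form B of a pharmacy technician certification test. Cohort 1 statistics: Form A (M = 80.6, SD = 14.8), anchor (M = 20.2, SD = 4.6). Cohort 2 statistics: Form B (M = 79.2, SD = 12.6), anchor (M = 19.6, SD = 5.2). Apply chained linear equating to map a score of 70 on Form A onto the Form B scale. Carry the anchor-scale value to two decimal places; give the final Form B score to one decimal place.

Form A → anchor (Cohort 1): v = (4.6/14.8)(70 − 80.6) + 20.2 = 16.91
anchor → Form B (Cohort 2): y = (12.6/5.2)(16.91 − 19.6) + 79.2 = 72.7

72.7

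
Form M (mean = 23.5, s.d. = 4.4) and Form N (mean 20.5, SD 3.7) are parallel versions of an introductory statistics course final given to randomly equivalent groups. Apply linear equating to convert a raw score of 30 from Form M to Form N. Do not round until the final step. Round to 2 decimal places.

Linear equating: y = (SD_Y/SD_X)(x − M_X) + M_Y
y = (3.7/4.4)(30 − 23.5) + 20.5
y = 0.840909 × 6.5 + 20.5 = 5.4659 + 20.5 = 25.97

25.97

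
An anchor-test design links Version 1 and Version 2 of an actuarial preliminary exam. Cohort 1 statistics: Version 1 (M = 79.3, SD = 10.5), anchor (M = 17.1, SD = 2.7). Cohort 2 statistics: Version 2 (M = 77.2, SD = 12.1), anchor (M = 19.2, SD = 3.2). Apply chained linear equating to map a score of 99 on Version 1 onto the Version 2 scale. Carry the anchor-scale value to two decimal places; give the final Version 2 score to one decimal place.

Version 1 → anchor (Cohort 1): v = (2.7/10.5)(99 − 79.3) + 17.1 = 22.17
anchor → Version 2 (Cohort 2): y = (12.1/3.2)(22.17 − 19.2) + 77.2 = 88.4

88.4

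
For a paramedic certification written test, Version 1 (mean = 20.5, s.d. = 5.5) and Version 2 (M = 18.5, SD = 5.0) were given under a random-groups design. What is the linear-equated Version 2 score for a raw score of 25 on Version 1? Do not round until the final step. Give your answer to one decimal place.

22.6

Linear equating: y = (SD_Y/SD_X)(x − M_X) + M_Y
y = (5.0/5.5)(25 − 20.5) + 18.5
y = 0.909091 × 4.5 + 18.5 = 4.0909 + 18.5 = 22.6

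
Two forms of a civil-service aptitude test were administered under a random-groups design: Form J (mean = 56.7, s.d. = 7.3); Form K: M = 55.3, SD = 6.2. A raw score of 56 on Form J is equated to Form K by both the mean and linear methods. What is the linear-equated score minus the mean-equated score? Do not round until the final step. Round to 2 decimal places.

0.11

Mean-equated: 56 + (55.3 − 56.7) = 54.60
Linear-equated: (6.2/7.3)(56 − 56.7) + 55.3 = 54.705
Difference = 54.705 − 54.60 = 0.11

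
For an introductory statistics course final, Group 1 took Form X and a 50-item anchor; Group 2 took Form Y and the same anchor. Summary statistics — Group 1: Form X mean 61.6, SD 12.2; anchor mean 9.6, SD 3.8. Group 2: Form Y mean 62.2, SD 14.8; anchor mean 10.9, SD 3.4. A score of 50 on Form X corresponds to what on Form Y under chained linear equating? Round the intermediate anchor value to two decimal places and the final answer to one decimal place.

Form X → anchor (Group 1): v = (3.8/12.2)(50 − 61.6) + 9.6 = 5.99
anchor → Form Y (Group 2): y = (14.8/3.4)(5.99 − 10.9) + 62.2 = 40.8

40.8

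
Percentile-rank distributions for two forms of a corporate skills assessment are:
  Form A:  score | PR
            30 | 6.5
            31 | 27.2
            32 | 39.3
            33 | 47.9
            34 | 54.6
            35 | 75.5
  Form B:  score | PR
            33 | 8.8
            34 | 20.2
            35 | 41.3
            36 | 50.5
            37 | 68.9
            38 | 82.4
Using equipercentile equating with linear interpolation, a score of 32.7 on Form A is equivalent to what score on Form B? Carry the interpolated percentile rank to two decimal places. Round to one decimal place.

PR of 32.7 on Form A: 39.3 + (32.7 − 32)/(33 − 32) × (47.9 − 39.3) = 45.32
On Form B, PR 45.32 falls between score 35 (PR 41.3) and 36 (PR 50.5).
Interpolate: 35 + (45.32 − 41.3)/(50.5 − 41.3) × (36 − 35) = 35.4

35.4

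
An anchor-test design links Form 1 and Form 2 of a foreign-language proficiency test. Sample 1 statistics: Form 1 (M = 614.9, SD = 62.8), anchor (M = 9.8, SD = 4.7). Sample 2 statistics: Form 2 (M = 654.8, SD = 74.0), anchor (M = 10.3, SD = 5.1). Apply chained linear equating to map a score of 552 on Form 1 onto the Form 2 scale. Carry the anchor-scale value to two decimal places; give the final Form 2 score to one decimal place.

Form 1 → anchor (Sample 1): v = (4.7/62.8)(552 − 614.9) + 9.8 = 5.09
anchor → Form 2 (Sample 2): y = (74.0/5.1)(5.09 − 10.3) + 654.8 = 579.2

579.2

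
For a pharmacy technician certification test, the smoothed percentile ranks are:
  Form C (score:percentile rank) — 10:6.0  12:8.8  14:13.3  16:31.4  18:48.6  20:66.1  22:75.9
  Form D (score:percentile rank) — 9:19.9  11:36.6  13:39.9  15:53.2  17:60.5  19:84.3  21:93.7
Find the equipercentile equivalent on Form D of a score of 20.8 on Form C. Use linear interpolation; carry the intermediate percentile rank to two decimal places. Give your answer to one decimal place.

PR of 20.8 on Form C: 66.1 + (20.8 − 20)/(22 − 20) × (75.9 − 66.1) = 70.02
On Form D, PR 70.02 falls between score 17 (PR 60.5) and 19 (PR 84.3).
Interpolate: 17 + (70.02 − 60.5)/(84.3 − 60.5) × (19 − 17) = 17.8

17.8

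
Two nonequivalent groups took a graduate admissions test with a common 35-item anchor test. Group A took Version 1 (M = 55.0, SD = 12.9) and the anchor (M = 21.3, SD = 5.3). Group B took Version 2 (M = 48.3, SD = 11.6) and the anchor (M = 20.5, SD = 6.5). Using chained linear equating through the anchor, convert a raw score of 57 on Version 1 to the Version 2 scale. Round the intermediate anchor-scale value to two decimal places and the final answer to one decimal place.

Version 1 → anchor (Group A): v = (5.3/12.9)(57 − 55.0) + 21.3 = 22.12
anchor → Version 2 (Group B): y = (11.6/6.5)(22.12 − 20.5) + 48.3 = 51.2

51.2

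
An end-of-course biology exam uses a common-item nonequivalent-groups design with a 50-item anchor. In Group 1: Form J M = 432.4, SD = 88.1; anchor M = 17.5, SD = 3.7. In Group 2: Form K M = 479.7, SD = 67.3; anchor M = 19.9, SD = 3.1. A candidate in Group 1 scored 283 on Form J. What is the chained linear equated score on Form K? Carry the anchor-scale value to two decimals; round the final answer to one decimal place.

Form J → anchor (Group 1): v = (3.7/88.1)(283 − 432.4) + 17.5 = 11.23
anchor → Form K (Group 2): y = (67.3/3.1)(11.23 − 19.9) + 479.7 = 291.5

291.5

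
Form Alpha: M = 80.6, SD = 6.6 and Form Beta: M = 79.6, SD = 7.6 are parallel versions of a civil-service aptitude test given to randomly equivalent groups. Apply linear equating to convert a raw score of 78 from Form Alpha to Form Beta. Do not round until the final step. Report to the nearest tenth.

76.6

Linear equating: y = (SD_Y/SD_X)(x − M_X) + M_Y
y = (7.6/6.6)(78 − 80.6) + 79.6
y = 1.151515 × -2.6 + 79.6 = -2.9939 + 79.6 = 76.6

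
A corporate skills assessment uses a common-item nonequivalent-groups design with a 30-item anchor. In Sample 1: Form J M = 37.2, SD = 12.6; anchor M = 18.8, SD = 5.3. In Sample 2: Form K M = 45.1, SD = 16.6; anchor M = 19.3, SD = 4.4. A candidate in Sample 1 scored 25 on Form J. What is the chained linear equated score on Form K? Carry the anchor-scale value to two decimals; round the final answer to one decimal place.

Form J → anchor (Sample 1): v = (5.3/12.6)(25 − 37.2) + 18.8 = 13.67
anchor → Form K (Sample 2): y = (16.6/4.4)(13.67 − 19.3) + 45.1 = 23.9

23.9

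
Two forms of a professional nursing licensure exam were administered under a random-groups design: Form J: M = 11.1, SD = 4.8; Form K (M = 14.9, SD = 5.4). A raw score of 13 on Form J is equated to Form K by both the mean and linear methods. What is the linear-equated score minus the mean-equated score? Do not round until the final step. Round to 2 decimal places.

Mean-equated: 13 + (14.9 − 11.1) = 16.80
Linear-equated: (5.4/4.8)(13 − 11.1) + 14.9 = 17.038
Difference = 17.038 − 16.80 = 0.24

0.24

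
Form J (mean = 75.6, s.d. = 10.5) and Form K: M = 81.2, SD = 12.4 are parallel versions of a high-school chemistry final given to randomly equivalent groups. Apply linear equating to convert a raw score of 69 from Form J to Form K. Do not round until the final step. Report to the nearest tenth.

Linear equating: y = (SD_Y/SD_X)(x − M_X) + M_Y
y = (12.4/10.5)(69 − 75.6) + 81.2
y = 1.180952 × -6.6 + 81.2 = -7.7943 + 81.2 = 73.4

73.4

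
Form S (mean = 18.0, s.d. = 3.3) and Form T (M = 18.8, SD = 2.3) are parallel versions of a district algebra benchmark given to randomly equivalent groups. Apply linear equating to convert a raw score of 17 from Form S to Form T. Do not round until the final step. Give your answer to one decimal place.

18.1

Linear equating: y = (SD_Y/SD_X)(x − M_X) + M_Y
y = (2.3/3.3)(17 − 18.0) + 18.8
y = 0.696970 × -1.0 + 18.8 = -0.6970 + 18.8 = 18.1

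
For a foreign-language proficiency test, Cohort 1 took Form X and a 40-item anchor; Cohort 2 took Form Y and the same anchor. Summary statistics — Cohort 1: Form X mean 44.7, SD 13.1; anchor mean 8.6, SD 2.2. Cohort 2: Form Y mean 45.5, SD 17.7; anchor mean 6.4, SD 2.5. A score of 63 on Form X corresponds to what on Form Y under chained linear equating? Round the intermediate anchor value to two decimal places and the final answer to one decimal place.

82.8

Form X → anchor (Cohort 1): v = (2.2/13.1)(63 − 44.7) + 8.6 = 11.67
anchor → Form Y (Cohort 2): y = (17.7/2.5)(11.67 − 6.4) + 45.5 = 82.8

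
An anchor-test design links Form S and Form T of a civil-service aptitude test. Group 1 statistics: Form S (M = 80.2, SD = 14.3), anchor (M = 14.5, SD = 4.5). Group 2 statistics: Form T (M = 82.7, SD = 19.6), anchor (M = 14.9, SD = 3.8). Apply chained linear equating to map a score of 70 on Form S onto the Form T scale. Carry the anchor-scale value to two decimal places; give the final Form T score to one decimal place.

64.1

Form S → anchor (Group 1): v = (4.5/14.3)(70 − 80.2) + 14.5 = 11.29
anchor → Form T (Group 2): y = (19.6/3.8)(11.29 − 14.9) + 82.7 = 64.1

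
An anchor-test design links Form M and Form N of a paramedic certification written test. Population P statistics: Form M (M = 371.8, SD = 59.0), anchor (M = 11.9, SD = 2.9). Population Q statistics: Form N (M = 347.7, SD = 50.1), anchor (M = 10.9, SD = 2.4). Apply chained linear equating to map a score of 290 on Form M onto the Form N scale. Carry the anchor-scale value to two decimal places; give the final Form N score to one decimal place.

284.7

Form M → anchor (Population P): v = (2.9/59.0)(290 − 371.8) + 11.9 = 7.88
anchor → Form N (Population Q): y = (50.1/2.4)(7.88 − 10.9) + 347.7 = 284.7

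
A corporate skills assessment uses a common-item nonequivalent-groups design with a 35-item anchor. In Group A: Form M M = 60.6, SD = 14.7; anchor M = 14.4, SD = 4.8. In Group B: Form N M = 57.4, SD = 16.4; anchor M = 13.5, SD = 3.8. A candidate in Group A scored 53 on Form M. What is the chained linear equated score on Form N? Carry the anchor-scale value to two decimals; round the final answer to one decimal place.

Form M → anchor (Group A): v = (4.8/14.7)(53 − 60.6) + 14.4 = 11.92
anchor → Form N (Group B): y = (16.4/3.8)(11.92 − 13.5) + 57.4 = 50.6

50.6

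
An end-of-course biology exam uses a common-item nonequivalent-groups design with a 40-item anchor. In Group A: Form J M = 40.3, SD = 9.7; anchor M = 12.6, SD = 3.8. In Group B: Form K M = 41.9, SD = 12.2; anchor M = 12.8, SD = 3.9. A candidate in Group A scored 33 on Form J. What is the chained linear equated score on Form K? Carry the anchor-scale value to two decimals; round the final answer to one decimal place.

32.3

Form J → anchor (Group A): v = (3.8/9.7)(33 − 40.3) + 12.6 = 9.74
anchor → Form K (Group B): y = (12.2/3.9)(9.74 − 12.8) + 41.9 = 32.3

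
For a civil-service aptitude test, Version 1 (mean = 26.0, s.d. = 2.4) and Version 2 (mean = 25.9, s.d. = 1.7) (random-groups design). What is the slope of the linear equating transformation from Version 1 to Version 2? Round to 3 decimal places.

A = SD_Y / SD_X = 1.7 / 2.4 = 0.708

0.708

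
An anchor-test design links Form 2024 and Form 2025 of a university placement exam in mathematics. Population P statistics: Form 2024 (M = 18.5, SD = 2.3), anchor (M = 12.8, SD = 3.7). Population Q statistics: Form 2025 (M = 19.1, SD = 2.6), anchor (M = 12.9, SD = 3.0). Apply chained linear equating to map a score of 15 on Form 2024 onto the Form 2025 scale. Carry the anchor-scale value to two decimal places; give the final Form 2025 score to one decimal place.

Form 2024 → anchor (Population P): v = (3.7/2.3)(15 − 18.5) + 12.8 = 7.17
anchor → Form 2025 (Population Q): y = (2.6/3.0)(7.17 − 12.9) + 19.1 = 14.1

14.1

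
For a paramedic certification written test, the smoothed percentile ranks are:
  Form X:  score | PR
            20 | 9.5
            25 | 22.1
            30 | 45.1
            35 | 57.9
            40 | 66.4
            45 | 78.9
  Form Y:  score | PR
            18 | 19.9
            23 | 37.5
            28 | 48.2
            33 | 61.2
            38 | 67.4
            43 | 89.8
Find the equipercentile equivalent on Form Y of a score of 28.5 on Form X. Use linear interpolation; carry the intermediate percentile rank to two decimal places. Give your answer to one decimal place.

23.3

PR of 28.5 on Form X: 22.1 + (28.5 − 25)/(30 − 25) × (45.1 − 22.1) = 38.20
On Form Y, PR 38.20 falls between score 23 (PR 37.5) and 28 (PR 48.2).
Interpolate: 23 + (38.20 − 37.5)/(48.2 − 37.5) × (28 − 23) = 23.3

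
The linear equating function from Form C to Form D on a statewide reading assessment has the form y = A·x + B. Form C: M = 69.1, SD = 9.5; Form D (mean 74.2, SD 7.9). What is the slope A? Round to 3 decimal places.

A = SD_Y / SD_X = 7.9 / 9.5 = 0.832

0.832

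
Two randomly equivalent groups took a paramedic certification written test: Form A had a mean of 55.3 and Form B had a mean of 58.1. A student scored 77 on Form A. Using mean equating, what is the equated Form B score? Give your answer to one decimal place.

79.8

Mean equating: y = x + (M_Y − M_X) = 77 + (58.1 − 55.3) = 79.8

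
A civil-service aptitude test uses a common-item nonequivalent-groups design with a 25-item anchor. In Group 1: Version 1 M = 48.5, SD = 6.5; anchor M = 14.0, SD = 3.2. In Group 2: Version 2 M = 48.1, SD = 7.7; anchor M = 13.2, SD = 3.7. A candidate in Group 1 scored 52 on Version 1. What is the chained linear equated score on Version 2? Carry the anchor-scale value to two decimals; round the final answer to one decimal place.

53.3

Version 1 → anchor (Group 1): v = (3.2/6.5)(52 − 48.5) + 14.0 = 15.72
anchor → Version 2 (Group 2): y = (7.7/3.7)(15.72 − 13.2) + 48.1 = 53.3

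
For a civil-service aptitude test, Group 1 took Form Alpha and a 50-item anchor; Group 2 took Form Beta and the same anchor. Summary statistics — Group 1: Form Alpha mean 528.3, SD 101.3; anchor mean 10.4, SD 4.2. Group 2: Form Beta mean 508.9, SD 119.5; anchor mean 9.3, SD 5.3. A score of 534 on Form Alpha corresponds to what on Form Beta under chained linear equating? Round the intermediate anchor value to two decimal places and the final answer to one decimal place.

Form Alpha → anchor (Group 1): v = (4.2/101.3)(534 − 528.3) + 10.4 = 10.64
anchor → Form Beta (Group 2): y = (119.5/5.3)(10.64 − 9.3) + 508.9 = 539.1

539.1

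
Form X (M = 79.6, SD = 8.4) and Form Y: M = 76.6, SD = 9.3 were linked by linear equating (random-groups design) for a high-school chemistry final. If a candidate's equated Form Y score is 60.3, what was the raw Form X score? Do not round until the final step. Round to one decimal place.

64.9

Invert y = (SD_Y/SD_X)(x − M_X) + M_Y:
x = (SD_X/SD_Y)(y − M_Y) + M_X = (8.4/9.3)(60.3 − 76.6) + 79.6
x = 0.903226 × -16.300 + 79.6 = 64.9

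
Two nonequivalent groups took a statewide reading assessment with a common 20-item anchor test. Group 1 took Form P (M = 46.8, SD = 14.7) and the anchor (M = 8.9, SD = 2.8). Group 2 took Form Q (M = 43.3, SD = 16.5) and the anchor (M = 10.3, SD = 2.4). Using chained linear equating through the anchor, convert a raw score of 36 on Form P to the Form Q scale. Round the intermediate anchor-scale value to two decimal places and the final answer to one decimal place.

Form P → anchor (Group 1): v = (2.8/14.7)(36 − 46.8) + 8.9 = 6.84
anchor → Form Q (Group 2): y = (16.5/2.4)(6.84 − 10.3) + 43.3 = 19.5

19.5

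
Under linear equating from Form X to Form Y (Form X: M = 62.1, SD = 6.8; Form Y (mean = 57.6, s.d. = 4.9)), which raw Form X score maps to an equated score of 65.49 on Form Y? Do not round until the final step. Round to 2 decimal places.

Invert y = (SD_Y/SD_X)(x − M_X) + M_Y:
x = (SD_X/SD_Y)(y − M_Y) + M_X = (6.8/4.9)(65.49 − 57.6) + 62.1
x = 1.387755 × 7.890 + 62.1 = 73.05

73.05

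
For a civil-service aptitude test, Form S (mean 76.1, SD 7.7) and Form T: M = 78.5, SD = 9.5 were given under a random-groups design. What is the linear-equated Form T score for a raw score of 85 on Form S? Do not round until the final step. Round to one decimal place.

Linear equating: y = (SD_Y/SD_X)(x − M_X) + M_Y
y = (9.5/7.7)(85 − 76.1) + 78.5
y = 1.233766 × 8.9 + 78.5 = 10.9805 + 78.5 = 89.5

89.5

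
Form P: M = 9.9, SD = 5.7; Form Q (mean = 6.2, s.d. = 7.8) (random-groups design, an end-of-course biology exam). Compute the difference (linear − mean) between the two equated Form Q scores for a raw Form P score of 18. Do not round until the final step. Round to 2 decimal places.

2.98

Mean-equated: 18 + (6.2 − 9.9) = 14.30
Linear-equated: (7.8/5.7)(18 − 9.9) + 6.2 = 17.284
Difference = 17.284 − 14.30 = 2.98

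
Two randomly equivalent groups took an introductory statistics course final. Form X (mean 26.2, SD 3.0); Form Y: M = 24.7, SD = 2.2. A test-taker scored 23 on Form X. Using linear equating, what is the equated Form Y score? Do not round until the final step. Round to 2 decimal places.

22.35

Linear equating: y = (SD_Y/SD_X)(x − M_X) + M_Y
y = (2.2/3.0)(23 − 26.2) + 24.7
y = 0.733333 × -3.2 + 24.7 = -2.3467 + 24.7 = 22.35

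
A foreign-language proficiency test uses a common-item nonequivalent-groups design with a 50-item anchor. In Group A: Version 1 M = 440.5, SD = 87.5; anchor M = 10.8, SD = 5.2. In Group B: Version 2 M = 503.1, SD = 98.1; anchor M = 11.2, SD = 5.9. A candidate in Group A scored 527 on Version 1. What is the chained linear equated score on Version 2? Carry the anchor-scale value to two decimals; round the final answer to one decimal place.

Version 1 → anchor (Group A): v = (5.2/87.5)(527 − 440.5) + 10.8 = 15.94
anchor → Version 2 (Group B): y = (98.1/5.9)(15.94 − 11.2) + 503.1 = 581.9

581.9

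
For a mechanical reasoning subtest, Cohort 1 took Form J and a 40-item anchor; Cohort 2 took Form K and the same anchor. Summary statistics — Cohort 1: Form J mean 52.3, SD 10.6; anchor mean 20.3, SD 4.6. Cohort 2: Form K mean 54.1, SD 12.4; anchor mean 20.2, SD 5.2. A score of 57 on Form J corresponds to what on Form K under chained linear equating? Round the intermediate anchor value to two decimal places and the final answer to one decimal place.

59.2

Form J → anchor (Cohort 1): v = (4.6/10.6)(57 − 52.3) + 20.3 = 22.34
anchor → Form K (Cohort 2): y = (12.4/5.2)(22.34 − 20.2) + 54.1 = 59.2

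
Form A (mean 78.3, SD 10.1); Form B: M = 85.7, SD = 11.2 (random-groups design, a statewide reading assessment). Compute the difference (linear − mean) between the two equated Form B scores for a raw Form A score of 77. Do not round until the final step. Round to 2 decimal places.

Mean-equated: 77 + (85.7 − 78.3) = 84.40
Linear-equated: (11.2/10.1)(77 − 78.3) + 85.7 = 84.258
Difference = 84.258 − 84.40 = -0.14

-0.14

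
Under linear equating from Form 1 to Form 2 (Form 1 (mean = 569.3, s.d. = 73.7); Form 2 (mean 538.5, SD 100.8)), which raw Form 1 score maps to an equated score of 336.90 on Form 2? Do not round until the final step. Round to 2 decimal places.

Invert y = (SD_Y/SD_X)(x − M_X) + M_Y:
x = (SD_X/SD_Y)(y − M_Y) + M_X = (73.7/100.8)(336.90 − 538.5) + 569.3
x = 0.731151 × -201.600 + 569.3 = 421.90

421.90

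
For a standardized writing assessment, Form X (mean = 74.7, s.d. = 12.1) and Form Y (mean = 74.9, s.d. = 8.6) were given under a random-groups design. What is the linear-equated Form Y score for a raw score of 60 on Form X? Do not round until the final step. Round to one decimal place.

Linear equating: y = (SD_Y/SD_X)(x − M_X) + M_Y
y = (8.6/12.1)(60 − 74.7) + 74.9
y = 0.710744 × -14.7 + 74.9 = -10.4479 + 74.9 = 64.5

64.5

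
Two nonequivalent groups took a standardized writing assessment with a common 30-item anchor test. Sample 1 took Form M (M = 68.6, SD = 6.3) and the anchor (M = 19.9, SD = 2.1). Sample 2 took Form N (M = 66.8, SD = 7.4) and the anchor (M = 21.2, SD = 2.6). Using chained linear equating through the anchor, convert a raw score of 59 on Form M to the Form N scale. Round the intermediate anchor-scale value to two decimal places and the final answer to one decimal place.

Form M → anchor (Sample 1): v = (2.1/6.3)(59 − 68.6) + 19.9 = 16.70
anchor → Form N (Sample 2): y = (7.4/2.6)(16.70 − 21.2) + 66.8 = 54.0

54.0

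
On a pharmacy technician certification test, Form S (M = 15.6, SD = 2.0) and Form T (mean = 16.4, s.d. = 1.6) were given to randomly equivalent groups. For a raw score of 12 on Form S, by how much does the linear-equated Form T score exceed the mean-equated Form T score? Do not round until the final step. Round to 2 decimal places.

0.72

Mean-equated: 12 + (16.4 − 15.6) = 12.80
Linear-equated: (1.6/2.0)(12 − 15.6) + 16.4 = 13.520
Difference = 13.520 − 12.80 = 0.72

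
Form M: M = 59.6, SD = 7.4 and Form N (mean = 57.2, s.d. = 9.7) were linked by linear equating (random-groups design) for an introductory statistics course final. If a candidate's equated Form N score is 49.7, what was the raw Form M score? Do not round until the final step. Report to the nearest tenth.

Invert y = (SD_Y/SD_X)(x − M_X) + M_Y:
x = (SD_X/SD_Y)(y − M_Y) + M_X = (7.4/9.7)(49.7 − 57.2) + 59.6
x = 0.762887 × -7.500 + 59.6 = 53.9

53.9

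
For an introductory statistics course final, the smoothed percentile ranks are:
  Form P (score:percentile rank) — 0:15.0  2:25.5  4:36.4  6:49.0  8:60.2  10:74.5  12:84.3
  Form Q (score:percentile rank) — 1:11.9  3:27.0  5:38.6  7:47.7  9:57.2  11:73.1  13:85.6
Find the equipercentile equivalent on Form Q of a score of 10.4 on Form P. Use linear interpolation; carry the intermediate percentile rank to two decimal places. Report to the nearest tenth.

PR of 10.4 on Form P: 74.5 + (10.4 − 10)/(12 − 10) × (84.3 − 74.5) = 76.46
On Form Q, PR 76.46 falls between score 11 (PR 73.1) and 13 (PR 85.6).
Interpolate: 11 + (76.46 − 73.1)/(85.6 − 73.1) × (13 − 11) = 11.5

11.5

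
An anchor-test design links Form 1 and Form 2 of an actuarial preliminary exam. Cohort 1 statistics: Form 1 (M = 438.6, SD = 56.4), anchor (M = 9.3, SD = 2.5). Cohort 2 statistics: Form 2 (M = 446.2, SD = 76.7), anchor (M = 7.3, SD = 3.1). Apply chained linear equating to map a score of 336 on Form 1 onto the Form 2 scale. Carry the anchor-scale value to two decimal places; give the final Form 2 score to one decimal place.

383.1

Form 1 → anchor (Cohort 1): v = (2.5/56.4)(336 − 438.6) + 9.3 = 4.75
anchor → Form 2 (Cohort 2): y = (76.7/3.1)(4.75 − 7.3) + 446.2 = 383.1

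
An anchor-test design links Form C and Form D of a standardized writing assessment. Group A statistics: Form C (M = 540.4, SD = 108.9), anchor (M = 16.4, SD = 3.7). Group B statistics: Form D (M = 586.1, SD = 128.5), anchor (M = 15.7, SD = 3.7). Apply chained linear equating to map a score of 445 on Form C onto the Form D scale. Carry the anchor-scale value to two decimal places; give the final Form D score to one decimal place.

497.9

Form C → anchor (Group A): v = (3.7/108.9)(445 − 540.4) + 16.4 = 13.16
anchor → Form D (Group B): y = (128.5/3.7)(13.16 − 15.7) + 586.1 = 497.9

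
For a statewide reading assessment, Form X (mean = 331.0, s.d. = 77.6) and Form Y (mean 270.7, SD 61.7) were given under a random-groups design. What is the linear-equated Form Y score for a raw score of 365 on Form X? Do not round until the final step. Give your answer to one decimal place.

297.7

Linear equating: y = (SD_Y/SD_X)(x − M_X) + M_Y
y = (61.7/77.6)(365 − 331.0) + 270.7
y = 0.795103 × 34.0 + 270.7 = 27.0335 + 270.7 = 297.7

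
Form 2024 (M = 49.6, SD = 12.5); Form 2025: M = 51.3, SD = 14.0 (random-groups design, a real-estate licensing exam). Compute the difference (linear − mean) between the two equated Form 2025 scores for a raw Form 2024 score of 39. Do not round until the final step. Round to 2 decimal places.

Mean-equated: 39 + (51.3 − 49.6) = 40.70
Linear-equated: (14.0/12.5)(39 − 49.6) + 51.3 = 39.428
Difference = 39.428 − 40.70 = -1.27

-1.27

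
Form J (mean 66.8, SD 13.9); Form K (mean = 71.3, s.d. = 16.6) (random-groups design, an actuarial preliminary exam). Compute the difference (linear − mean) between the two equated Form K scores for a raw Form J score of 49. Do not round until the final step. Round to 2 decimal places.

-3.46

Mean-equated: 49 + (71.3 − 66.8) = 53.50
Linear-equated: (16.6/13.9)(49 − 66.8) + 71.3 = 50.042
Difference = 50.042 − 53.50 = -3.46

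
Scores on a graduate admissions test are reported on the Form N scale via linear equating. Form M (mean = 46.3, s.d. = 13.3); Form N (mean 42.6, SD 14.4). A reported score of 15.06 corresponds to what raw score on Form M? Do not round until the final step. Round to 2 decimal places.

Invert y = (SD_Y/SD_X)(x − M_X) + M_Y:
x = (SD_X/SD_Y)(y − M_Y) + M_X = (13.3/14.4)(15.06 − 42.6) + 46.3
x = 0.923611 × -27.540 + 46.3 = 20.86

20.86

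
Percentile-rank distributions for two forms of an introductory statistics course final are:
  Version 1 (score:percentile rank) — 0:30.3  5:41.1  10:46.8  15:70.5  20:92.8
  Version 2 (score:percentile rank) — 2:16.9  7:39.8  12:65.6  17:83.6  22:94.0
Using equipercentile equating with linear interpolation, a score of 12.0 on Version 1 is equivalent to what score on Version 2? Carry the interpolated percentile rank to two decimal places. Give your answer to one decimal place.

PR of 12.0 on Version 1: 46.8 + (12.0 − 10)/(15 − 10) × (70.5 − 46.8) = 56.28
On Version 2, PR 56.28 falls between score 7 (PR 39.8) and 12 (PR 65.6).
Interpolate: 7 + (56.28 − 39.8)/(65.6 − 39.8) × (12 − 7) = 10.2

10.2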